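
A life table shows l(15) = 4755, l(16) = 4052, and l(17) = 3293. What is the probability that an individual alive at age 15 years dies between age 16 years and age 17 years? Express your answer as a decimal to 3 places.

This is the probability of reaching 16 but not 17, conditional on being alive at 15: (l(16) − l(17)) / l(15).
= (4052 − 3293) / 4755 = 759 / 4755 = 0.159621.

0.160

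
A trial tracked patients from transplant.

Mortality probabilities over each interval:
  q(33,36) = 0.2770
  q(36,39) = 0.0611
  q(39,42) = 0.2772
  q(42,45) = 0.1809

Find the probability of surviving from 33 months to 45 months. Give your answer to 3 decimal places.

P(survive 33→45) = (1 − 0.2770) × (1 − 0.0611) × (1 − 0.2772) × (1 − 0.1809).
= 0.7230 × 0.9389 × 0.7228 × 0.8191 = 0.401895.

0.402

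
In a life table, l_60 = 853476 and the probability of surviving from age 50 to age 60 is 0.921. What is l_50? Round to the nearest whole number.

926684

l_50 = l_60 / p = 853476 / 0.921 = 926684.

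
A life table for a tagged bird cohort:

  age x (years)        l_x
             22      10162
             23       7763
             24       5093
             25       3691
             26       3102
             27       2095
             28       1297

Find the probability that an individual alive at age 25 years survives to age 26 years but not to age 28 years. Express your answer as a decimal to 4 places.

0.4890

This is the probability of reaching 26 but not 28, conditional on being alive at 25: (l_26 − l_28) / l_25.
= (3102 − 1297) / 3691 = 1805 / 3691 = 0.489027.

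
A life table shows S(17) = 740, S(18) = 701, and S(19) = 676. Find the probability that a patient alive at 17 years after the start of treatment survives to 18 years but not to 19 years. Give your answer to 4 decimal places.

This is the probability of reaching 18 but not 19, conditional on being alive at 17: (S(18) − S(19)) / S(17).
= (701 − 676) / 740 = 25 / 740 = 0.033784.

0.0338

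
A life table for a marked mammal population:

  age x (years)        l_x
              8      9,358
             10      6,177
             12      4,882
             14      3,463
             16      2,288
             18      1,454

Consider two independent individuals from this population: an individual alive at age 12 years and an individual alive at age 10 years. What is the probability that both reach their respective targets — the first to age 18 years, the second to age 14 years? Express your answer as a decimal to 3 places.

p₁ = l_18/l_12 = 1,454/4,882 = 0.297829; p₂ = l_14/l_10 = 3,463/6,177 = 0.560628.
P(both) = p₁ × p₂ = 0.297829 × 0.560628 = 0.166971.

0.167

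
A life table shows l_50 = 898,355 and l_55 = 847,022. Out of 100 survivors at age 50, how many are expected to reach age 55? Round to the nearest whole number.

The relevant probability is 847,022/898,355 = 0.942859.
Expected number = 100 × 0.942859 = 94.

94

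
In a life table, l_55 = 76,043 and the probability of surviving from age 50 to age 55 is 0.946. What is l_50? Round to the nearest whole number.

80384

l_50 = l_55 / p = 76,043 / 0.946 = 80384.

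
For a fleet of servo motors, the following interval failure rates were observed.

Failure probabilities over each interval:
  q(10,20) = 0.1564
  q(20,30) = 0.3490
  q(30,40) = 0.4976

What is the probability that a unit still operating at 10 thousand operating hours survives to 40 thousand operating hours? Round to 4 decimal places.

Survival from 10 to 40 is the product of surviving each interval: (1 − 0.1564) × (1 − 0.3490) × (1 − 0.4976).
= 0.8436 × 0.6510 × 0.5024 = 0.275910.

0.2759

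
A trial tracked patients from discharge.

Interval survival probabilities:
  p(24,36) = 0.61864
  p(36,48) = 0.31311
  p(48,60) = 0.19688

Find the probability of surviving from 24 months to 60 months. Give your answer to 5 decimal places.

The overall survival probability is 0.61864 × 0.31311 × 0.19688.
= 0.038136.

0.03814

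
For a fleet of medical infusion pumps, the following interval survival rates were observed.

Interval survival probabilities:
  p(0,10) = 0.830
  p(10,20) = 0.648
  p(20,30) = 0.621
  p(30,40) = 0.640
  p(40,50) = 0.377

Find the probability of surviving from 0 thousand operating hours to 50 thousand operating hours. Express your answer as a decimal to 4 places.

P(survive 0→50) = 0.830 × 0.648 × 0.621 × 0.640 × 0.377.
= 0.080587.

0.0806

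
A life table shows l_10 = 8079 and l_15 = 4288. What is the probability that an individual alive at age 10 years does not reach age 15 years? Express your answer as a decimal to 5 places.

0.46924

P(die before 15 | alive at 10) = 1 − l_15/l_10 = 1 − 4288/8079 = (3791)/8079 = 0.469241.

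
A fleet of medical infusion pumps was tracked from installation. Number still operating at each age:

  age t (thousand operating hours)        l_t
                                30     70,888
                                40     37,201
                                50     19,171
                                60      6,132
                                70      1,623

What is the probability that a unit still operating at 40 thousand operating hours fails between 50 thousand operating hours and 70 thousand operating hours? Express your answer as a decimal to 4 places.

This is the probability of reaching 50 but not 70, conditional on being operational at 40: (l_50 − l_70) / l_40.
= (19,171 − 1,623) / 37,201 = 17,548 / 37,201 = 0.471708.

0.4717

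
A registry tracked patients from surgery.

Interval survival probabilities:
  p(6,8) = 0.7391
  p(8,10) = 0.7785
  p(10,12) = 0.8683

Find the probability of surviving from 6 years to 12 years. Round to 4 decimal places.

0.4996

Chaining the interval survival probabilities: 0.7391 × 0.7785 × 0.8683.
= 0.499611.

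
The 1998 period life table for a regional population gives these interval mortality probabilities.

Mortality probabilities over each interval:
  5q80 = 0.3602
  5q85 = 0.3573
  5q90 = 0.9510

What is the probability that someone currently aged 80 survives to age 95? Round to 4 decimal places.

Survival from 80 to 95 is the product of surviving each interval: (1 − 0.3602) × (1 − 0.3573) × (1 − 0.9510).
= 0.6398 × 0.6427 × 0.0490 = 0.020149.

0.0201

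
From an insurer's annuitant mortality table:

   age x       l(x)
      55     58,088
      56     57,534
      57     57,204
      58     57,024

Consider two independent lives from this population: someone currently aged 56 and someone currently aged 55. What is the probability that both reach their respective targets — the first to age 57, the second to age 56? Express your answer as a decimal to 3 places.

0.985

p₁ = l(57)/l(56) = 57,204/57,534 = 0.994264; p₂ = l(56)/l(55) = 57,534/58,088 = 0.990463.
P(both) = p₁ × p₂ = 0.994264 × 0.990463 = 0.984782.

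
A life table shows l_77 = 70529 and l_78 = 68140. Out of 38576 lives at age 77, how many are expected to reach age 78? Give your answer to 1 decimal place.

37269.3

The relevant probability is 68140/70529 = 0.966127.
Expected number = 38576 × 0.966127 = 37269.3.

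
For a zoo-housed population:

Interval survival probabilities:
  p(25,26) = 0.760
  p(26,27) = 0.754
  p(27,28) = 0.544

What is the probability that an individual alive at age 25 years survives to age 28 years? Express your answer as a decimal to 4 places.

The overall survival probability is 0.760 × 0.754 × 0.544.
= 0.311734.

0.3117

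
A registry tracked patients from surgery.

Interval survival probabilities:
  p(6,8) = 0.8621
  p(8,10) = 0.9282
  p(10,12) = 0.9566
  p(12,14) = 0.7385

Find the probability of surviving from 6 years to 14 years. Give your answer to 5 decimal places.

0.56530

The overall survival probability is 0.8621 × 0.9282 × 0.9566 × 0.7385.
= 0.565301.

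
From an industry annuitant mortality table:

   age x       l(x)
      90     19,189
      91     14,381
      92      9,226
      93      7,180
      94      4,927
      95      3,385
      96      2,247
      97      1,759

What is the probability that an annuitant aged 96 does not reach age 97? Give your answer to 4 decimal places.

0.2172

P(die before 97 | alive at 96) = 1 − l(97)/l(96) = 1 − 1,759/2,247 = (488)/2,247 = 0.217178.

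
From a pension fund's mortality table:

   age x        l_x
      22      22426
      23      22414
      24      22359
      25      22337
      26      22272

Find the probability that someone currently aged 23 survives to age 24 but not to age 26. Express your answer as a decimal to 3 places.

0.004

We want 1|2q23 = (l_24 − l_26)/l_23.
This is the probability of reaching 24 but not 26, conditional on being alive at 23: (l_24 − l_26) / l_23.
= (22359 − 22272) / 22414 = 87 / 22414 = 0.003882.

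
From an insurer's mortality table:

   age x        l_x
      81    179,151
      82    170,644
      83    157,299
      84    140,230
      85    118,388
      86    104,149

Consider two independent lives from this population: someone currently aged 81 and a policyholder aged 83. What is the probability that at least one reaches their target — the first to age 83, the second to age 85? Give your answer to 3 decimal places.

0.970

p₁ = l_83/l_81 = 157,299/179,151 = 0.878025; p₂ = l_85/l_83 = 118,388/157,299 = 0.752630.
P(at least one) = 1 − (1−p₁)(1−p₂) = 1 − 0.121975 × 0.247370 = 0.969827.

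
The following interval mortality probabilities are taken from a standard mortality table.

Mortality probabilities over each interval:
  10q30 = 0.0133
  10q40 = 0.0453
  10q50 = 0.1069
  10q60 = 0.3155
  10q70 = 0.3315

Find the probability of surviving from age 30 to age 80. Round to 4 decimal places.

The overall survival probability is (1 − 0.0133) × (1 − 0.0453) × (1 − 0.1069) × (1 − 0.3155) × (1 − 0.3315).
= 0.9867 × 0.9547 × 0.8931 × 0.6845 × 0.6685 = 0.384970.

0.3850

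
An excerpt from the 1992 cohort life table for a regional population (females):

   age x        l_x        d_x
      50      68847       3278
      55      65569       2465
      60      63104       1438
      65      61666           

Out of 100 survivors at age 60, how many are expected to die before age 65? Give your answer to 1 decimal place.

The relevant probability is 1 − 61666/63104 = 0.022788.
Expected number = 100 × 0.022788 = 2.3.

2.3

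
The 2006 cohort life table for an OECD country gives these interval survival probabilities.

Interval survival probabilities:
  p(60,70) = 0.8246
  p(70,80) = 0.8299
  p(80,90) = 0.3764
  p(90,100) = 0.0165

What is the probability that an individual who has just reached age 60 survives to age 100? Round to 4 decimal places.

0.0043

The overall survival probability is 0.8246 × 0.8299 × 0.3764 × 0.0165.
= 0.004250.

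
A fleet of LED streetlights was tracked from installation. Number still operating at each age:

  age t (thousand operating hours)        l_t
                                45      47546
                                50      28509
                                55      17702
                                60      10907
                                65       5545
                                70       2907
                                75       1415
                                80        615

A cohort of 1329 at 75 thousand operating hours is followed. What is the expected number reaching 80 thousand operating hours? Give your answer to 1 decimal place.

577.6

The relevant probability is 615/1415 = 0.434629.
Expected number = 1329 × 0.434629 = 577.6.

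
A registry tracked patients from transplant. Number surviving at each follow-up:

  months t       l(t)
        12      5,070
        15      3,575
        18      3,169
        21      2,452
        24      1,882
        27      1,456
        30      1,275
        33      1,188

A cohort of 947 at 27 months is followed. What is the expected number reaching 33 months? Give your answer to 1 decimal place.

772.7

The relevant probability is 1,188/1,456 = 0.815934.
Expected number = 947 × 0.815934 = 772.7.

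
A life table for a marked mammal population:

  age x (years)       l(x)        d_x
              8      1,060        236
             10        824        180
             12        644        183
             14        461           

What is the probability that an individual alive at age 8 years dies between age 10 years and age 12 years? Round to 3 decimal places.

0.170

This is the probability of reaching 10 but not 12, conditional on being alive at 8: (l(10) − l(12)) / l(8).
= (824 − 644) / 1,060 = 180 / 1,060 = 0.169811.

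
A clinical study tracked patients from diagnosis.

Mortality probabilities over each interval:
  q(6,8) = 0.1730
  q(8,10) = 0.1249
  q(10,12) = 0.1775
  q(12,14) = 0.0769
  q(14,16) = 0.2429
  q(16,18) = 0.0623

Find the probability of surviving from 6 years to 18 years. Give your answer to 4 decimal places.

Chaining the interval survival probabilities: (1 − 0.1730) × (1 − 0.1249) × (1 − 0.1775) × (1 − 0.0769) × (1 − 0.2429) × (1 − 0.0623).
= 0.8270 × 0.8751 × 0.8225 × 0.9231 × 0.7571 × 0.9377 = 0.390090.

0.3901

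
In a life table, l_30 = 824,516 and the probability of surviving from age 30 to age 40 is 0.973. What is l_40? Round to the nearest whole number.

l_40 = l_30 × p = 824,516 × 0.973 = 802254.

802254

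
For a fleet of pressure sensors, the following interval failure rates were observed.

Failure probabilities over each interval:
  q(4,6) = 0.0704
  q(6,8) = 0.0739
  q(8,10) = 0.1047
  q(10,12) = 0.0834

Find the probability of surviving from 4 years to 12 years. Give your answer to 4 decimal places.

P(survive 4→12) = (1 − 0.0704) × (1 − 0.0739) × (1 − 0.1047) × (1 − 0.0834).
= 0.9296 × 0.9261 × 0.8953 × 0.9166 = 0.706484.

0.7065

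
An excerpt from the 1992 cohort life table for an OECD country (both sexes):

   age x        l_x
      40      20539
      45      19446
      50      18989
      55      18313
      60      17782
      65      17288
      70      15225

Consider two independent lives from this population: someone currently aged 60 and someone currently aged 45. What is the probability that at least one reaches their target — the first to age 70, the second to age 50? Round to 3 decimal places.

p₁ = l_70/l_60 = 15225/17782 = 0.856203; p₂ = l_50/l_45 = 18989/19446 = 0.976499.
P(at least one) = 1 − (1−p₁)(1−p₂) = 1 − 0.143797 × 0.023501 = 0.996621.

0.997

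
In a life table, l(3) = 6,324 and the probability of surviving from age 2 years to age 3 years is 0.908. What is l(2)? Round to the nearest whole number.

6965

l(2) = l(3) / p = 6,324 / 0.908 = 6965.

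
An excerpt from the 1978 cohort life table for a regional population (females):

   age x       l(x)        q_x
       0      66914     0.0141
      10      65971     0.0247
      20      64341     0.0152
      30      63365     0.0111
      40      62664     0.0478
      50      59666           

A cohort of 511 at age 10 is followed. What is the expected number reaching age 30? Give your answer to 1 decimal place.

490.8

The relevant probability is 63365/65971 = 0.960498.
Expected number = 511 × 0.960498 = 490.8.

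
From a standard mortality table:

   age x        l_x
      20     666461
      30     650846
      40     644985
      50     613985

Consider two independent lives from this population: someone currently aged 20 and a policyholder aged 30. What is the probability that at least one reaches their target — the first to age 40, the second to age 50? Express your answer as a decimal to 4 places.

0.9982

p₁ = l_40/l_20 = 644985/666461 = 0.967776; p₂ = l_50/l_30 = 613985/650846 = 0.943364.
P(at least one) = 1 − (1−p₁)(1−p₂) = 1 − 0.032224 × 0.056636 = 0.998175.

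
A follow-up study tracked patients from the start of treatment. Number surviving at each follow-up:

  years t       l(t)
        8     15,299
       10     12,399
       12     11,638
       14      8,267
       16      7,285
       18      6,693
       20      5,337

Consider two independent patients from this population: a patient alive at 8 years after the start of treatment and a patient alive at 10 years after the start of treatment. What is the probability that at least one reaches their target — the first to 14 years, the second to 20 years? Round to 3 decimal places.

p₁ = l(14)/l(8) = 8,267/15,299 = 0.540362; p₂ = l(20)/l(10) = 5,337/12,399 = 0.430438.
P(at least one) = 1 − (1−p₁)(1−p₂) = 1 − 0.459638 × 0.569562 = 0.738208.

0.738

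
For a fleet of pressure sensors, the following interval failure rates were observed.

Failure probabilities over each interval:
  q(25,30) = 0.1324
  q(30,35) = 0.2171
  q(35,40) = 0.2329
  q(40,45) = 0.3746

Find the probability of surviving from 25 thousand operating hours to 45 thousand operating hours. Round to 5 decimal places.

0.32586

Survival from 25 to 45 is the product of surviving each interval: (1 − 0.1324) × (1 − 0.2171) × (1 − 0.2329) × (1 − 0.3746).
= 0.8676 × 0.7829 × 0.7671 × 0.6254 = 0.325863.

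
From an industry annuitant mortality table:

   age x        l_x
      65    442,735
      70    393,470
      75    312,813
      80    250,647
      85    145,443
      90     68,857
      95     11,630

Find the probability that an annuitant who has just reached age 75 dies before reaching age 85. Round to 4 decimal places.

0.5350

P(die before 85 | alive at 75) = 1 − l_85/l_75 = 1 − 145,443/312,813 = (167,370)/312,813 = 0.535048.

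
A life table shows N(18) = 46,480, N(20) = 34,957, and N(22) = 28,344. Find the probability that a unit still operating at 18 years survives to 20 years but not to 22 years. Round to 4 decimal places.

0.1423

This is the probability of reaching 20 but not 22, conditional on being operational at 18: (N(20) − N(22)) / N(18).
= (34,957 − 28,344) / 46,480 = 6,613 / 46,480 = 0.142276.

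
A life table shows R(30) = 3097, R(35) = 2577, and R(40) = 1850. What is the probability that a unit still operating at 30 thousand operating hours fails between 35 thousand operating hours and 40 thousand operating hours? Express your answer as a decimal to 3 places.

0.235

This is the probability of reaching 35 but not 40, conditional on being operational at 30: (R(35) − R(40)) / R(30).
= (2577 − 1850) / 3097 = 727 / 3097 = 0.234743.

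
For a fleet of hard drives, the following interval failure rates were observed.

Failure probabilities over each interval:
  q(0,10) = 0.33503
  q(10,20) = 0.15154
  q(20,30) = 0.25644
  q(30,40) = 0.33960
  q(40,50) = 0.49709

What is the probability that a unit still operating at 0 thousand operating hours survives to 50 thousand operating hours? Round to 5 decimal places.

0.13933

Survival from 0 to 50 is the product of surviving each interval: (1 − 0.33503) × (1 − 0.15154) × (1 − 0.25644) × (1 − 0.33960) × (1 − 0.49709).
= 0.66497 × 0.84846 × 0.74356 × 0.66040 × 0.50291 = 0.139331.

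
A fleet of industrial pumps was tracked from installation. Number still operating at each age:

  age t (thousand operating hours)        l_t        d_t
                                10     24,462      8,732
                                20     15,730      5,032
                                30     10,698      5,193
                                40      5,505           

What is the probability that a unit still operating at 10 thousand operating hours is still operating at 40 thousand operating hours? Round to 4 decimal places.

The conditional survival probability is l_40/l_10 = 5,505/24,462 = 0.225043.

0.2250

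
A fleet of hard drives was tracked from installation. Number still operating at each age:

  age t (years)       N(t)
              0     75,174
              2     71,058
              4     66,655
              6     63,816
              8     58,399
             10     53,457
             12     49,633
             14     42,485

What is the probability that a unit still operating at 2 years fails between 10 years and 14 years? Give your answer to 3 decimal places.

This is the probability of reaching 10 but not 14, conditional on being operational at 2: (N(10) − N(14)) / N(2).
= (53,457 − 42,485) / 71,058 = 10,972 / 71,058 = 0.154409.

0.154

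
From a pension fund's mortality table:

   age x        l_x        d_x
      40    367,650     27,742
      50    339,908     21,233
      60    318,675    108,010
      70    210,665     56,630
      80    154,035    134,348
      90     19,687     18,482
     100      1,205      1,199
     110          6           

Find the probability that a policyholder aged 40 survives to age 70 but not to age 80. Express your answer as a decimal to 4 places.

0.1540

We want 30|10q40 = (l_70 − l_80)/l_40.
This is the probability of reaching 70 but not 80, conditional on being alive at 40: (l_70 − l_80) / l_40.
= (210,665 − 154,035) / 367,650 = 56,630 / 367,650 = 0.154032.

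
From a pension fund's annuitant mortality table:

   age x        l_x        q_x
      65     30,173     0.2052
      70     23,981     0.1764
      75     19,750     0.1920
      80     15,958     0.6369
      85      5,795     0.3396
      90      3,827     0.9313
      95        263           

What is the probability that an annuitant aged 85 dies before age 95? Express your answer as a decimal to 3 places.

0.955

P(die before 95 | alive at 85) = 1 − l_95/l_85 = 1 − 263/5,795 = (5,532)/5,795 = 0.954616.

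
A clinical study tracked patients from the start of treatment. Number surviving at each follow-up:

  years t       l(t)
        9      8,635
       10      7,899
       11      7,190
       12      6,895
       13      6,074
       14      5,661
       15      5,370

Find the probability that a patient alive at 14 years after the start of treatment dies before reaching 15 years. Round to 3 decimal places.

P(die before 15 | alive at 14) = 1 − l(15)/l(14) = 1 − 5,370/5,661 = (291)/5,661 = 0.051404.

0.051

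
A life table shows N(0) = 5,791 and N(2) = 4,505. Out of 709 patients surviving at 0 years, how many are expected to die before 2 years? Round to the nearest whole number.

157

The relevant probability is 1 − 4,505/5,791 = 0.222069.
Expected number = 709 × 0.222069 = 157.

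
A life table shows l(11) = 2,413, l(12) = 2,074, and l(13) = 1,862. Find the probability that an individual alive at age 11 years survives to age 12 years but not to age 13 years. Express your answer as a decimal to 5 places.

This is the probability of reaching 12 but not 13, conditional on being alive at 11: (l(12) − l(13)) / l(11).
= (2,074 − 1,862) / 2,413 = 212 / 2,413 = 0.087857.

0.08786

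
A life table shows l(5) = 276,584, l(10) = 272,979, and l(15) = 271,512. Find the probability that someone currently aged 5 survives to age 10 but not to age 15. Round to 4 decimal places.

0.0053

This is the probability of reaching 10 but not 15, conditional on being alive at 5: (l(10) − l(15)) / l(5).
= (272,979 − 271,512) / 276,584 = 1,467 / 276,584 = 0.005304.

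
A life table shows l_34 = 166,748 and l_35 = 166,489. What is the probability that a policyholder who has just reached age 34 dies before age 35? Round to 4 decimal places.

P(die before 35 | alive at 34) = 1 − l_35/l_34 = 1 − 166,489/166,748 = (259)/166,748 = 0.001553.

0.0016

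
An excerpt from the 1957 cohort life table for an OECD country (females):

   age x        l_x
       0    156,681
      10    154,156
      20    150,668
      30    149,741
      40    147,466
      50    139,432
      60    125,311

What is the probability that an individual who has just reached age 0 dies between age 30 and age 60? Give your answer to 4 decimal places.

0.1559

We want 30|30q0 = (l_30 − l_60)/l_0.
This is the probability of reaching 30 but not 60, conditional on being alive at 0: (l_30 − l_60) / l_0.
= (149,741 − 125,311) / 156,681 = 24,430 / 156,681 = 0.155922.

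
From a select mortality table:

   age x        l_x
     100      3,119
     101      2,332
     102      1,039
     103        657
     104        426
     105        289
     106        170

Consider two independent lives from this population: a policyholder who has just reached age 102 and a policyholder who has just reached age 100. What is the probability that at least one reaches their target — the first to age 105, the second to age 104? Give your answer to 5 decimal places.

p₁ = l_105/l_102 = 289/1,039 = 0.278152; p₂ = l_104/l_100 = 426/3,119 = 0.136582.
P(at least one) = 1 − (1−p₁)(1−p₂) = 1 − 0.721848 × 0.863418 = 0.376743.

0.37674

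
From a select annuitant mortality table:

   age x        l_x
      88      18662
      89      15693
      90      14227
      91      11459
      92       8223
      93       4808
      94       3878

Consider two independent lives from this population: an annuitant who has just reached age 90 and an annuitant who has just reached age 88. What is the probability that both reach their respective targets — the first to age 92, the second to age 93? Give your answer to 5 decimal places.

0.14891

p₁ = l_92/l_90 = 8223/14227 = 0.577986; p₂ = l_93/l_88 = 4808/18662 = 0.257636.
P(both) = p₁ × p₂ = 0.577986 × 0.257636 = 0.148910.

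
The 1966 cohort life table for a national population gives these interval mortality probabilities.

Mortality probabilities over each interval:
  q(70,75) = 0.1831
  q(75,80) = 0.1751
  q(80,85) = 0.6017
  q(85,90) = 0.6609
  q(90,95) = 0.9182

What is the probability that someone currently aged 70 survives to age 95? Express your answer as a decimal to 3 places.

Chaining the interval survival probabilities: (1 − 0.1831) × (1 − 0.1751) × (1 − 0.6017) × (1 − 0.6609) × (1 − 0.9182).
= 0.8169 × 0.8249 × 0.3983 × 0.3391 × 0.0818 = 0.007445.

0.007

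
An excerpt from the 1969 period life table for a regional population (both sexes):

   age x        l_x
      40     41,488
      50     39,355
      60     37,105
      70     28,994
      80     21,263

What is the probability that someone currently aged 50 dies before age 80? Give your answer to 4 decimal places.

P(die before 80 | alive at 50) = 1 − l_80/l_50 = 1 − 21,263/39,355 = (18,092)/39,355 = 0.459713.

0.4597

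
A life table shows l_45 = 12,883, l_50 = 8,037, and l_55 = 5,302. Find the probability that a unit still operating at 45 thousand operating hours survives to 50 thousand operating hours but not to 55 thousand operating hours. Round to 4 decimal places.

0.2123

This is the probability of reaching 50 but not 55, conditional on being operational at 45: (l_50 − l_55) / l_45.
= (8,037 − 5,302) / 12,883 = 2,735 / 12,883 = 0.212295.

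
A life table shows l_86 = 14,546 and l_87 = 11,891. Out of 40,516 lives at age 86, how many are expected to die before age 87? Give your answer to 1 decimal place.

7395.2

The relevant probability is 1 − 11,891/14,546 = 0.182524.
Expected number = 40,516 × 0.182524 = 7395.2.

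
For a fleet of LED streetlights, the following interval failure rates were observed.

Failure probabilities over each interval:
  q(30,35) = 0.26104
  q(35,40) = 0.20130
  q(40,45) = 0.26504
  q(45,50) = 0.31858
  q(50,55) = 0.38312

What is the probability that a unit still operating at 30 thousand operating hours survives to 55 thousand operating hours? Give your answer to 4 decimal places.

0.1823

Chaining the interval survival probabilities: (1 − 0.26104) × (1 − 0.20130) × (1 − 0.26504) × (1 − 0.31858) × (1 − 0.38312).
= 0.73896 × 0.79870 × 0.73496 × 0.68142 × 0.61688 = 0.182341.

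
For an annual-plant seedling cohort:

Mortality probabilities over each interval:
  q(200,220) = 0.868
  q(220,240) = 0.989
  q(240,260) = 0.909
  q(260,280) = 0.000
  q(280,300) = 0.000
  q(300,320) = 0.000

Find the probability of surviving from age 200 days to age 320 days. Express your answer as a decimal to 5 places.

Survival from 200 to 320 is the product of surviving each interval: (1 − 0.868) × (1 − 0.989) × (1 − 0.909) × (1 − 0.000) × (1 − 0.000) × (1 − 0.000).
= 0.132 × 0.011 × 0.091 × 1.000 × 1.000 × 1.000 = 0.000132.

0.00013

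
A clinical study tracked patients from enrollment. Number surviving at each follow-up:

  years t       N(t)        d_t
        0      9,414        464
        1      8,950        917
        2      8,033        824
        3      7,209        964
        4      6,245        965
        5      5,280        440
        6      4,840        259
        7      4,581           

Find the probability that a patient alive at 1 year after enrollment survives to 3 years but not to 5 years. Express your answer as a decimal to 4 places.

0.2155

This is the probability of reaching 3 but not 5, conditional on being alive at 1: (N(3) − N(5)) / N(1).
= (7,209 − 5,280) / 8,950 = 1,929 / 8,950 = 0.215531.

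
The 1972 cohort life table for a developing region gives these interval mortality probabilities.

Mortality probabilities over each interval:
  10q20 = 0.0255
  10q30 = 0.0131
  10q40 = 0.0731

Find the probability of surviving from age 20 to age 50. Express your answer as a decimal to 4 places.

0.8914

Survival from 20 to 50 is the product of surviving each interval: (1 − 0.0255) × (1 − 0.0131) × (1 − 0.0731).
= 0.9745 × 0.9869 × 0.9269 = 0.891431.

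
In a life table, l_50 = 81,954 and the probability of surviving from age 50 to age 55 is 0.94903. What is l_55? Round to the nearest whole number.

77777

l_55 = l_50 × p = 81,954 × 0.94903 = 77777.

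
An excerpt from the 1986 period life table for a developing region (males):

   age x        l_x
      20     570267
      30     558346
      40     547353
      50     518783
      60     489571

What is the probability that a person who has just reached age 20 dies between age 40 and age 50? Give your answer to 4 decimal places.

0.0501

This is the probability of reaching 40 but not 50, conditional on being alive at 20: (l_40 − l_50) / l_20.
= (547353 − 518783) / 570267 = 28570 / 570267 = 0.050099.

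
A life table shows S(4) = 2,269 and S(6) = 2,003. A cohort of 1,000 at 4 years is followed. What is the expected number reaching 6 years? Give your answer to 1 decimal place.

The relevant probability is 2,003/2,269 = 0.882768.
Expected number = 1,000 × 0.882768 = 882.8.

882.8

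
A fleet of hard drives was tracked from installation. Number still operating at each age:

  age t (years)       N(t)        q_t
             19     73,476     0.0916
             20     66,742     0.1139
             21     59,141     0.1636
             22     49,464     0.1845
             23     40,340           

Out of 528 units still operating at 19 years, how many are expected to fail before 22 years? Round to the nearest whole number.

173

The relevant probability is 1 − 49,464/73,476 = 0.326801.
Expected number = 528 × 0.326801 = 173.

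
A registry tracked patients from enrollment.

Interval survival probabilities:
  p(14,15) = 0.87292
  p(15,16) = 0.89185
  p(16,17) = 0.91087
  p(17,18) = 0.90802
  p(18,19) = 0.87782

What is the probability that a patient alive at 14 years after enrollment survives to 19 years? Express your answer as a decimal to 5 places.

The overall survival probability is 0.87292 × 0.89185 × 0.91087 × 0.90802 × 0.87782.
= 0.565228.

0.56523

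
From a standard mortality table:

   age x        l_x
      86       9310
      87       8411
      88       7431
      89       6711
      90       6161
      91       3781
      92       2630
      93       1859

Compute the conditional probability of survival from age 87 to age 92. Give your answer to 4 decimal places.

We want 5p87 = l_92/l_87.
The conditional survival probability is l_92/l_87 = 2630/8411 = 0.312686.

0.3127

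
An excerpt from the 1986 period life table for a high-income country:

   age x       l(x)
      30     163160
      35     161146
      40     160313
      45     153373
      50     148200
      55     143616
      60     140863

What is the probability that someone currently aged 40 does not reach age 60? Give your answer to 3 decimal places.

P(die before 60 | alive at 40) = 1 − l(60)/l(40) = 1 − 140863/160313 = (19450)/160313 = 0.121325.

0.121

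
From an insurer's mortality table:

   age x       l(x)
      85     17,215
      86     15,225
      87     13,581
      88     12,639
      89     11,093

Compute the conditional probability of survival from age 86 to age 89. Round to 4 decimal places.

0.7286

The conditional survival probability is l(89)/l(86) = 11,093/15,225 = 0.728604.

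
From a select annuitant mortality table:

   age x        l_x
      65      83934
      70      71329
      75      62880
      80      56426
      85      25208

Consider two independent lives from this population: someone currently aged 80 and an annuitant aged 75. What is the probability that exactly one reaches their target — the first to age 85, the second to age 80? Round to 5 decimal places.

0.54232

p₁ = l_85/l_80 = 25208/56426 = 0.446744; p₂ = l_80/l_75 = 56426/62880 = 0.897360.
P(exactly one) = p₁(1−p₂) + (1−p₁)p₂ = 0.045854 + 0.496470 = 0.542324.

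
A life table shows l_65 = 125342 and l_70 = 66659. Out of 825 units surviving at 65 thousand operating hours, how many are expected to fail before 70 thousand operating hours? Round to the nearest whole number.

386

The relevant probability is 1 − 66659/125342 = 0.468183.
Expected number = 825 × 0.468183 = 386.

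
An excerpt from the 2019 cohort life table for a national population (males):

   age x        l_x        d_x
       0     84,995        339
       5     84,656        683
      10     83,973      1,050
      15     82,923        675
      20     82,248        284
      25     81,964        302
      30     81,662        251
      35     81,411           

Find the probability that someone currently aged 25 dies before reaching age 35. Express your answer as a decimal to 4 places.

P(die before 35 | alive at 25) = 1 − l_35/l_25 = 1 − 81,411/81,964 = (553)/81,964 = 0.006747.

0.0067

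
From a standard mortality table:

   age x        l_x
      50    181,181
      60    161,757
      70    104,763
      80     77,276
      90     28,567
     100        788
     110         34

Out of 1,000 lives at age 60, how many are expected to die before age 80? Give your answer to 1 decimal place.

522.3

The relevant probability is 1 − 77,276/161,757 = 0.522271.
Expected number = 1,000 × 0.522271 = 522.3.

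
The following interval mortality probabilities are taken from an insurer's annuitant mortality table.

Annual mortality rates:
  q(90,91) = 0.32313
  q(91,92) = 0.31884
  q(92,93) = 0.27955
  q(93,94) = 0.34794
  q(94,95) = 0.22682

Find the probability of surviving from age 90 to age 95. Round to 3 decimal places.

0.167

P(survive 90→95) = (1 − 0.32313) × (1 − 0.31884) × (1 − 0.27955) × (1 − 0.34794) × (1 − 0.22682).
= 0.67687 × 0.68116 × 0.72045 × 0.65206 × 0.77318 = 0.167466.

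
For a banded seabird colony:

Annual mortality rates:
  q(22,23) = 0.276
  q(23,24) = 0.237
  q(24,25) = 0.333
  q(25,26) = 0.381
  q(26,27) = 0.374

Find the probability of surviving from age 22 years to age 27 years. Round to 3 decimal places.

The overall survival probability is (1 − 0.276) × (1 − 0.237) × (1 − 0.333) × (1 − 0.381) × (1 − 0.374).
= 0.724 × 0.763 × 0.667 × 0.619 × 0.626 = 0.142776.

0.143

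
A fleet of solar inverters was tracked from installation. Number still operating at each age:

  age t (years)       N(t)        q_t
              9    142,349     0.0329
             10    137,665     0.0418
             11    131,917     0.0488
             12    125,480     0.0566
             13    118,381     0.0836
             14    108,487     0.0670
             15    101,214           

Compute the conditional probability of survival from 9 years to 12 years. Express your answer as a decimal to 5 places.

The conditional survival probability is N(12)/N(9) = 125,480/142,349 = 0.881495.

0.88150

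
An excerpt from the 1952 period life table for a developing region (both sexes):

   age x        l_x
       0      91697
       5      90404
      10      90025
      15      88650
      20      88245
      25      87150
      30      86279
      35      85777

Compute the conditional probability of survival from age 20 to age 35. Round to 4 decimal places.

The conditional survival probability is l_35/l_20 = 85777/88245 = 0.972032.

0.9720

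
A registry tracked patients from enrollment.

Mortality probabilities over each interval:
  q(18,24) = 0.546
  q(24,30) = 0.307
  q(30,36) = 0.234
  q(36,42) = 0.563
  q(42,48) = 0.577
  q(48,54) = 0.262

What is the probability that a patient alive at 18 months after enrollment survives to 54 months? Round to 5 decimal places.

The overall survival probability is (1 − 0.546) × (1 − 0.307) × (1 − 0.234) × (1 − 0.563) × (1 − 0.577) × (1 − 0.262).
= 0.454 × 0.693 × 0.766 × 0.437 × 0.423 × 0.738 = 0.032877.

0.03288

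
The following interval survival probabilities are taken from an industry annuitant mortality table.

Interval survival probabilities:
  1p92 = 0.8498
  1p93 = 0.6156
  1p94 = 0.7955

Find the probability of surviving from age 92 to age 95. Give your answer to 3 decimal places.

3p92 = 0.8498 × 0.6156 × 0.7955.
= 0.416155.

0.416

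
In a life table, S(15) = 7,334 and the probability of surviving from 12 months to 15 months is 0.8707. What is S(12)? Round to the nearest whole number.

8423

S(12) = S(15) / p = 7,334 / 0.8707 = 8423.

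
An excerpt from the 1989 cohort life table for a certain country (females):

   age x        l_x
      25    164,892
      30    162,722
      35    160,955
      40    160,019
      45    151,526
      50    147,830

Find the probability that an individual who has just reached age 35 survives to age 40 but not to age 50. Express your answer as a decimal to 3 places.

We want 5|10q35 = (l_40 − l_50)/l_35.
This is the probability of reaching 40 but not 50, conditional on being alive at 35: (l_40 − l_50) / l_35.
= (160,019 − 147,830) / 160,955 = 12,189 / 160,955 = 0.075729.

0.076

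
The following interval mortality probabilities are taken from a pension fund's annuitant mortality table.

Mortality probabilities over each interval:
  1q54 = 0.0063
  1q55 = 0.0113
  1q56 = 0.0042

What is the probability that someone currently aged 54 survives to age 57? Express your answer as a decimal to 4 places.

0.9783

3p54 = (1 − 0.0063) × (1 − 0.0113) × (1 − 0.0042).
= 0.9937 × 0.9887 × 0.9958 = 0.978345.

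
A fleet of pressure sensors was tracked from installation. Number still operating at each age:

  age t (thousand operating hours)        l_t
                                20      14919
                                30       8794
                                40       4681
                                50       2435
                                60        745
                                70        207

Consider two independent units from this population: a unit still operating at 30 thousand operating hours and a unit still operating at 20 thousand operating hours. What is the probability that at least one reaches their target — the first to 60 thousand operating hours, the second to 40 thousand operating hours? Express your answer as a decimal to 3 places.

0.372

p₁ = l_60/l_30 = 745/8794 = 0.084717; p₂ = l_40/l_20 = 4681/14919 = 0.313761.
P(at least one) = 1 − (1−p₁)(1−p₂) = 1 − 0.915283 × 0.686239 = 0.371897.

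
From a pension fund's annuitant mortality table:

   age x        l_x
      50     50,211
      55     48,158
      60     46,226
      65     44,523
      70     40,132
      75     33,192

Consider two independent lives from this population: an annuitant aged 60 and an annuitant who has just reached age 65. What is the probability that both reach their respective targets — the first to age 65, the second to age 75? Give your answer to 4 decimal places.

0.7180

p₁ = l_65/l_60 = 44,523/46,226 = 0.963159; p₂ = l_75/l_65 = 33,192/44,523 = 0.745502.
P(both) = p₁ × p₂ = 0.963159 × 0.745502 = 0.718037.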